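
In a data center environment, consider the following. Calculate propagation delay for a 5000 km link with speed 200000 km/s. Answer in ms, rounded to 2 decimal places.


Given: distance = 5000 km, speed = 200000 km/s
Delay = distance / speed = 5000 / 200000 seconds
Delay in ms = 5000 * 1000 / 200000
Delay = 25.0000 ms
Rounded to 2 dp = 25.00 ms

25.00


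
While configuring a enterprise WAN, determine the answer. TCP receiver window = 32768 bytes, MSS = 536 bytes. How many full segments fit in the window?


Given: RWND = 32768 bytes, MSS = 536 bytes
Full segments = floor(RWND / MSS)
Full segments = floor(32768 / 536)
Full segments = floor(61.1343) = 61

61


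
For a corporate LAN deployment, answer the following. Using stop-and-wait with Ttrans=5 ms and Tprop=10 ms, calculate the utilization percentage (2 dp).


Given: Ttrans = 5 ms, Tprop = 10 ms
RTT = 2 * Tprop = 2 * 10 = 20 ms
U = Ttrans / (Ttrans + RTT)
U = 5 / (5 + 20)
U = 5 / 25 = 0.2
U% = 20.00%

20.00


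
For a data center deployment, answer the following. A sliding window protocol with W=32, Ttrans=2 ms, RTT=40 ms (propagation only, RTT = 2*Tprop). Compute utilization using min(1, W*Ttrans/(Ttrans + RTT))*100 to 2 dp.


Given: W = 32, Ttrans = 2 ms, RTT = 40 ms (= 2 * Tprop, Tprop = 20 ms)
Cycle time = Ttrans + RTT = 2 + 40 = 42 ms (first packet sent until its ACK returns)
W * Ttrans = 32 * 2 = 64 ms of sending per cycle
W * Ttrans / (Ttrans + RTT) = 64 / 42 = 1.523810
U = min(1, 1.523810) = 1.000000
U% = 100.00%

100.00


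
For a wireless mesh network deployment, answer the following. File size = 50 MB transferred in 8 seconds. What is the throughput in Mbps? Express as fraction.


Given: file = 50 MB, time = 8 s
File in Mb = 50 * 8 = 400 Mb
Throughput = 400 / 8 Mbps
Throughput = 50 Mbps

50


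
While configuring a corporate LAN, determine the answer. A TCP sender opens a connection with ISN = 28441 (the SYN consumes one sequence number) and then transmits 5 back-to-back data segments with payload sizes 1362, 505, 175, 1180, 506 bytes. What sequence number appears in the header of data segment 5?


The SYN occupies sequence number ISN = 28441, so the first data byte is ISN + 1 = 28442.
SEQ of data segment i = (ISN + 1) + sum of payload sizes of segments 1..i-1.
Segment 1: SEQ = 28442, payload = 1362 bytes
Segment 2: SEQ = 29804, payload = 505 bytes
Segment 3: SEQ = 30309, payload = 175 bytes
Segment 4: SEQ = 30484, payload = 1180 bytes
Segment 5: SEQ = 31664, payload = 506 bytes
SEQ of segment 5 = 28442 + 1362 + 505 + 175 + 1180 = 31664

31664


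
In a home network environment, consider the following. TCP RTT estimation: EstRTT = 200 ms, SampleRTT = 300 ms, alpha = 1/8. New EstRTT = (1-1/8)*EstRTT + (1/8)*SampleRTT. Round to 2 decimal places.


Given: EstRTT = 200 ms, SampleRTT = 300 ms, alpha = 1/8
New EstRTT = (1 - alpha) * EstRTT + alpha * SampleRTT
(7/8) * 200 = 175
(1/8) * 300 = 37.5
New EstRTT = 175 + 37.5 = 212.5 ms -> 212.50 ms (2 dp)

212.50


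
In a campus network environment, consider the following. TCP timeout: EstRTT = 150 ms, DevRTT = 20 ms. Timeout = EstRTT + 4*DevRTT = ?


Given: EstRTT = 150 ms, DevRTT = 20 ms
Timeout = EstRTT + 4 * DevRTT
4 * DevRTT = 4 * 20 = 80
Timeout = 150 + 80 = 230 ms

230


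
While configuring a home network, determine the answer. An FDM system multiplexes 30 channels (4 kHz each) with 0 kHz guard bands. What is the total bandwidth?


Given: 30 channels, 4 kHz each, guard = 0 kHz
Channel bandwidth = 30 * 4 = 120 kHz
Guard bands = 29 gaps * 0 kHz = 0 kHz
Total = 120 + 0 = 120 kHz

120


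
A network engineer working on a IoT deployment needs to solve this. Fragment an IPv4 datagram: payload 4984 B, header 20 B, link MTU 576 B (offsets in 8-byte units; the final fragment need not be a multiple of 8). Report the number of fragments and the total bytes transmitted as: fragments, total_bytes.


Max data per non-final fragment = floor((MTU - header)/8)*8 = floor((576 - 20)/8)*8 = floor(556/8)*8 = 552 B
Final fragment needs no 8-byte alignment: it can carry up to MTU - header = 556 B
Non-final fragments needed = ceil((payload - 556) / 552) = ceil(4428/552) = ceil(8.0217) = 9
Number of fragments = 9 + 1 = 10
Fragment sizes (data): 9 * 552 B + 16 B (last, 16 <= 556 OK)
Total bytes sent = payload + n_frags * header = 4984 + 10*20 = 4984 + 200 = 5184 B

10, 5184


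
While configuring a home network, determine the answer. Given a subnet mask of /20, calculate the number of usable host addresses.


Given: subnet mask /20
Host bits = 32 - 20 = 12
Total addresses = 2^12 = 4096
Usable hosts = 4096 - 2 (network + broadcast) = 4094

4094


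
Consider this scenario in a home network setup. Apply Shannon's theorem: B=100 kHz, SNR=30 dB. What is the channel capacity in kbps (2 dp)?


Given: B = 100 kHz, SNR = 30 dB
SNR linear = 10^(30/10) = 1000
1 + SNR = 1001
log2(1001) = 9.9672262588
C = 100 * 1000 * 9.9672262588 = 996722.6259 bps
C = 996.722626 kbps -> 996.72 kbps (2 dp)

996.72


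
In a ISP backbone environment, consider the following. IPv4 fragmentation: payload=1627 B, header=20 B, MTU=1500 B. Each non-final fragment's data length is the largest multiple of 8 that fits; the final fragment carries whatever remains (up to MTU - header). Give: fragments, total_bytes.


Max data per non-final fragment = floor((MTU - header)/8)*8 = floor((1500 - 20)/8)*8 = floor(1480/8)*8 = 1480 B
Final fragment needs no 8-byte alignment: it can carry up to MTU - header = 1480 B
Non-final fragments needed = ceil((payload - 1480) / 1480) = ceil(147/1480) = ceil(0.0993) = 1
Number of fragments = 1 + 1 = 2
Fragment sizes (data): 1 * 1480 B + 147 B (last, 147 <= 1480 OK)
Total bytes sent = payload + n_frags * header = 1627 + 2*20 = 1627 + 40 = 1667 B

2, 1667


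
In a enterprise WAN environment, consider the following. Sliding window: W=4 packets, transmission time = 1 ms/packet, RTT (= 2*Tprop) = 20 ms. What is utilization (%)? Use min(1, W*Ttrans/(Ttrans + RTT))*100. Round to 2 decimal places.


Given: W = 4, Ttrans = 1 ms, RTT = 20 ms (= 2 * Tprop, Tprop = 10 ms)
Cycle time = Ttrans + RTT = 1 + 20 = 21 ms (first packet sent until its ACK returns)
W * Ttrans = 4 * 1 = 4 ms of sending per cycle
W * Ttrans / (Ttrans + RTT) = 4 / 21 = 0.190476
U = min(1, 0.190476) = 0.190476
U% = 19.05%

19.05


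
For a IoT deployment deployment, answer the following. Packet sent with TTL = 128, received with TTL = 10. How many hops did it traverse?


Given: initial TTL = 128, received TTL = 10
Hops = initial TTL - received TTL
Hops = 128 - 10 = 118

118


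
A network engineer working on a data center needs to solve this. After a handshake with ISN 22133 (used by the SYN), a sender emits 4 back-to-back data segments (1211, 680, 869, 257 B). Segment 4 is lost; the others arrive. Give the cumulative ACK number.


SYN uses sequence number 22133; first data byte = ISN + 1 = 22134.
Segment 1: SEQ = 22134, len = 1211 B, covers [22134, 23344]
Segment 2: SEQ = 23345, len = 680 B, covers [23345, 24024]
Segment 3: SEQ = 24025, len = 869 B, covers [24025, 24893]
Segment 4: SEQ = 24894, len = 257 B, covers [24894, 25150] [LOST]
In-order data received: bytes [22134, 24893] (segments 1..3).
Segment 4 missing -> gap begins at byte 24894.
Cumulative ACK = next expected in-order byte = 22134 + 1211 + 680 + 869 = 24894

24894


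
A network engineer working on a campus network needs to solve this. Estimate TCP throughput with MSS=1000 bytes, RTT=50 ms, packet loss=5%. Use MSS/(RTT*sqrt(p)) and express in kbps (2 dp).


Given: MSS = 1000 bytes, RTT = 50 ms, loss = 5%
RTT in seconds = 50 / 1000 = 0.05
Loss rate = 5% = 0.05
sqrt(loss) = sqrt(0.05) = 0.223606797750
Throughput (bytes/s) = 1000 / (0.05 * 0.223606797750) = 89442.7191
Throughput (kbps) = 89442.7191 * 8 / 1000 = 715.541753 -> 715.54 kbps (2 dp)

715.54


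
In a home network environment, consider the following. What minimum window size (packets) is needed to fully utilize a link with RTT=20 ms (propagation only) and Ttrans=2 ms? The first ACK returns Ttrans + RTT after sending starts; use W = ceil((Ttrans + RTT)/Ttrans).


Given: Ttrans = 2 ms, RTT = 20 ms (= 2 * Tprop, Tprop = 10 ms)
Time until first ACK returns = Ttrans + RTT = 2 + 20 = 22 ms
Need W * Ttrans >= Ttrans + RTT  ->  W >= (Ttrans + RTT) / Ttrans
(Ttrans + RTT) / Ttrans = 22 / 2 = 11
W_min = ceil(11) = 11

11


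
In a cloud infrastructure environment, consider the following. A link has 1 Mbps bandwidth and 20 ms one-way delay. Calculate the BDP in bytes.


Given: bandwidth = 1 Mbps, delay = 20 ms
BDP in bits = 1 * 10^6 * 20 / 1000
BDP in bits = 20000
BDP in bytes = 20000 / 8 = 2500

2500


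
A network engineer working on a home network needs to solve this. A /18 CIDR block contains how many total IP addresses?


Given: CIDR prefix /18
Host bits = 32 - 18 = 14
Total addresses = 2^14 = 16384

16384


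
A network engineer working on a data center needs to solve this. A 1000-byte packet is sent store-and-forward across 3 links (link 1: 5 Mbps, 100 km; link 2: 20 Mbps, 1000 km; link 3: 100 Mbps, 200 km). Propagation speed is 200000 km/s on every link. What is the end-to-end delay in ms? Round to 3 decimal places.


Packet = 1000 bytes = 8000 bits. Store-and-forward: sum (t_trans + t_prop) per link.
Link 1: t_trans = 8000/(5*10^6) s = 1.6000 ms; t_prop = 100/200000 s = 0.5000 ms; subtotal = 2.1000 ms
Link 2: t_trans = 8000/(20*10^6) s = 0.4000 ms; t_prop = 1000/200000 s = 5.0000 ms; subtotal = 5.4000 ms
Link 3: t_trans = 8000/(100*10^6) s = 0.0800 ms; t_prop = 200/200000 s = 1.0000 ms; subtotal = 1.0800 ms
End-to-end = 2.1000 + 5.4000 + 1.0800 = 8.5800 ms -> 8.580 ms (3 dp)

8.580


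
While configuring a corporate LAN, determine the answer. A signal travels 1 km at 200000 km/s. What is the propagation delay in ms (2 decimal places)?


Given: distance = 1 km, speed = 200000 km/s
Delay = distance / speed = 1 / 200000 seconds
Delay in ms = 1 * 1000 / 200000
Delay = 0.0050 ms
Rounded to 2 dp = 0.01 ms

0.01


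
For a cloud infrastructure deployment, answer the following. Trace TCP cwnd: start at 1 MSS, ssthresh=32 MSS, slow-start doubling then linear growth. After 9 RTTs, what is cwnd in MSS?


RTT 0: cwnd = 1 MSS (initial)
RTT 1: cwnd = 2 MSS (slow start, doubled)
RTT 2: cwnd = 4 MSS (slow start, doubled)
RTT 3: cwnd = 8 MSS (slow start, doubled)
RTT 4: cwnd = 16 MSS (slow start, doubled)
RTT 5: cwnd = 32 MSS (slow start, doubled)
RTT 6: cwnd = 33 MSS (congestion avoidance, +1)
RTT 7: cwnd = 34 MSS (congestion avoidance, +1)
RTT 8: cwnd = 35 MSS (congestion avoidance, +1)
RTT 9: cwnd = 36 MSS (congestion avoidance, +1)

36


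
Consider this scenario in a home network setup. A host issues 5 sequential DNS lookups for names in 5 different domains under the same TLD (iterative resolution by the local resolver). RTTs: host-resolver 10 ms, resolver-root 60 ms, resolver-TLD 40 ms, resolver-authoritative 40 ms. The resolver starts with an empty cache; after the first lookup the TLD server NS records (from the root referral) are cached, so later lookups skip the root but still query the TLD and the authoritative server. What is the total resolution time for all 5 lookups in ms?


Lookup 1 (cold cache): local + root + TLD + auth = 10 + 60 + 40 + 40 = 150 ms
Lookups 2..5 (TLD NS cached -> skip root; new domain -> still ask TLD and auth): local + TLD + auth = 10 + 40 + 40 = 90 ms each
Remaining 4 lookups: 4 * 90 = 360 ms
Total = 150 + 360 = 510 ms

510


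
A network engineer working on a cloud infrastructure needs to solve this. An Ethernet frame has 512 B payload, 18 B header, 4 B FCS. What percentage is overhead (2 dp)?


Given: payload = 512 B, header = 18 B, trailer = 4 B
Overhead bytes = header + trailer = 18 + 4 = 22
Total frame = payload + overhead = 512 + 22 = 534
Overhead % = 22 / 534 * 100 = 4.1199% -> 4.12% (2 dp)

4.12


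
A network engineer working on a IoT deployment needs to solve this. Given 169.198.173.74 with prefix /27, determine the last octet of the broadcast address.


Given: IP = 169.198.173.74, prefix = /27
Host bits = 32 - 27 = 5
Network last octet = 74 AND mask = 64
Host part size = 2^5 - 1 = 31
Broadcast last octet = 64 OR 31 = 95

95


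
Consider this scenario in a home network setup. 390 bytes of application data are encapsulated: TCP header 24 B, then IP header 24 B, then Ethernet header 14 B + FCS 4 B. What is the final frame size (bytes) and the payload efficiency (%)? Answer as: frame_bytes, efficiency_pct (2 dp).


TCP segment = 390 + 24 = 414 B
IP packet = 414 + 24 = 438 B
Ethernet frame = 438 + 14 + 4 = 456 B
Efficiency = app / frame = 390 / 456 = 0.855263 = 85.5263% -> 85.53% (2 dp)

456, 85.53


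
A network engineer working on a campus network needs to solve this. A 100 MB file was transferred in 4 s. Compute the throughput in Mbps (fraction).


Given: file = 100 MB, time = 4 s
File in Mb = 100 * 8 = 800 Mb
Throughput = 800 / 4 Mbps
Throughput = 200 Mbps

200


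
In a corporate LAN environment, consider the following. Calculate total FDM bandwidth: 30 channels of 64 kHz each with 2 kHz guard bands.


Given: 30 channels, 64 kHz each, guard = 2 kHz
Channel bandwidth = 30 * 64 = 1920 kHz
Guard bands = 29 gaps * 2 kHz = 58 kHz
Total = 1920 + 58 = 1978 kHz

1978


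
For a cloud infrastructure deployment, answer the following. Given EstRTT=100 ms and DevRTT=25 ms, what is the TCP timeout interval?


Given: EstRTT = 100 ms, DevRTT = 25 ms
Timeout = EstRTT + 4 * DevRTT
4 * DevRTT = 4 * 25 = 100
Timeout = 100 + 100 = 200 ms

200


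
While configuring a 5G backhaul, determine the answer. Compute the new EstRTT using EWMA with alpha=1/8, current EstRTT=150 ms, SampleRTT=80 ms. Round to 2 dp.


Given: EstRTT = 150 ms, SampleRTT = 80 ms, alpha = 1/8
New EstRTT = (1 - alpha) * EstRTT + alpha * SampleRTT
(7/8) * 150 = 131.25
(1/8) * 80 = 10
New EstRTT = 131.25 + 10 = 141.25 ms -> 141.25 ms (2 dp)

141.25


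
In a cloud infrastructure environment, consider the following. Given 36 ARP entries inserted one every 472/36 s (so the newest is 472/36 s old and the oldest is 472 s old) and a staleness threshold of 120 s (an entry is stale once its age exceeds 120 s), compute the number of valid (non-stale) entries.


Ages are k * 472/36 s for k = 1..36 (spacing = 13.1111 s).
Entry k is valid iff k * 472/36 <= 120 iff k <= 36 * 120 / 472 = 9.1525
n_valid = floor(9.1525) = 9
(n_stale = 36 - 9 = 27)

9


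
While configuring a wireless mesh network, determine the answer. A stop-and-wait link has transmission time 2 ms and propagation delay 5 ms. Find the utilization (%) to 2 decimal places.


Given: Ttrans = 2 ms, Tprop = 5 ms
RTT = 2 * Tprop = 2 * 5 = 10 ms
U = Ttrans / (Ttrans + RTT)
U = 2 / (2 + 10)
U = 2 / 12 = 0.166667
U% = 16.67%

16.67


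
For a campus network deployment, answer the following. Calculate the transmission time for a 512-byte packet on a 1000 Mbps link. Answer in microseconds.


Given: packet = 512 bytes, bandwidth = 1000 Mbps
Packet in bits = 512 * 8 = 4096 bits
Bandwidth = 1000 * 10^6 = 1000000000 bps
Time = 4096 / 1000000000 seconds
Time in us = 4096 * 10^6 / 1000000000 = 4.096

4.096


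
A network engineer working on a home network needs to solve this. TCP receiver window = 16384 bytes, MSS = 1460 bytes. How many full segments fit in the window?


Given: RWND = 16384 bytes, MSS = 1460 bytes
Full segments = floor(RWND / MSS)
Full segments = floor(16384 / 1460)
Full segments = floor(11.2219) = 11

11


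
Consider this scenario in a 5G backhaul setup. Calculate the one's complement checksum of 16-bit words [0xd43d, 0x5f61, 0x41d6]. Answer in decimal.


Given words: [0xd43d, 0x5f61, 0x41d6]
Step 1: Sum all words
Raw sum = 54333 + 24417 + 16854 = 95604
Step 2: Fold carry: (30068 + 1) = 30069
One's complement = ~30069 & 0xFFFF = 35466

35466


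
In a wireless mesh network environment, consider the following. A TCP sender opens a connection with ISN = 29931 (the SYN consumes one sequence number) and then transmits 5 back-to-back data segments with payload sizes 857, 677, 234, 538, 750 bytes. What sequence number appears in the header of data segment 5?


The SYN occupies sequence number ISN = 29931, so the first data byte is ISN + 1 = 29932.
SEQ of data segment i = (ISN + 1) + sum of payload sizes of segments 1..i-1.
Segment 1: SEQ = 29932, payload = 857 bytes
Segment 2: SEQ = 30789, payload = 677 bytes
Segment 3: SEQ = 31466, payload = 234 bytes
Segment 4: SEQ = 31700, payload = 538 bytes
Segment 5: SEQ = 32238, payload = 750 bytes
SEQ of segment 5 = 29932 + 857 + 677 + 234 + 538 = 32238

32238


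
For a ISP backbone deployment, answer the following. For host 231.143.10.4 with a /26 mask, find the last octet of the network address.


Given: IP = 231.143.10.4, prefix = /26
Subnet mask = 255.255.255.192
Last octet of IP: 4
Last octet of mask: 192
Network last octet = 4 AND 192 = 0

0


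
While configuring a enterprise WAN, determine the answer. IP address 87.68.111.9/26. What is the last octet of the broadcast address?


Given: IP = 87.68.111.9, prefix = /26
Host bits = 32 - 26 = 6
Network last octet = 9 AND mask = 0
Host part size = 2^6 - 1 = 63
Broadcast last octet = 0 OR 63 = 63

63


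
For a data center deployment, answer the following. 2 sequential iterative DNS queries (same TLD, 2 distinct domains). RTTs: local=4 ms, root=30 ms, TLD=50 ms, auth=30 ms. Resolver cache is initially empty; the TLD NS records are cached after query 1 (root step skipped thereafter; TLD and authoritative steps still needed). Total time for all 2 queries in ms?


Lookup 1 (cold cache): local + root + TLD + auth = 4 + 30 + 50 + 30 = 114 ms
Lookups 2..2 (TLD NS cached -> skip root; new domain -> still ask TLD and auth): local + TLD + auth = 4 + 50 + 30 = 84 ms each
Remaining 1 lookups: 1 * 84 = 84 ms
Total = 114 + 84 = 198 ms

198


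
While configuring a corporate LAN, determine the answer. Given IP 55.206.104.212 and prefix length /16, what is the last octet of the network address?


Given: IP = 55.206.104.212, prefix = /16
Subnet mask = 255.255.0.0
Last octet of IP: 212
Last octet of mask: 0
Network last octet = 212 AND 0 = 0

0


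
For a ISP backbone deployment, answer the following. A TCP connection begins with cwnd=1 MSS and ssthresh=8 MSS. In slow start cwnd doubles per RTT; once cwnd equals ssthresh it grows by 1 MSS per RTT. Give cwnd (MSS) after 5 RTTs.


RTT 0: cwnd = 1 MSS (initial)
RTT 1: cwnd = 2 MSS (slow start, doubled)
RTT 2: cwnd = 4 MSS (slow start, doubled)
RTT 3: cwnd = 8 MSS (slow start, doubled)
RTT 4: cwnd = 9 MSS (congestion avoidance, +1)
RTT 5: cwnd = 10 MSS (congestion avoidance, +1)

10


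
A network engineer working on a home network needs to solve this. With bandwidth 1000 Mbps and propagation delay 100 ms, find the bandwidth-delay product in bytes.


Given: bandwidth = 1000 Mbps, delay = 100 ms
BDP in bits = 1000 * 10^6 * 100 / 1000
BDP in bits = 100000000
BDP in bytes = 100000000 / 8 = 12500000

12500000


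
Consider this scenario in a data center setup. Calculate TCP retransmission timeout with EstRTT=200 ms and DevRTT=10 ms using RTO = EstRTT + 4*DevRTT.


Given: EstRTT = 200 ms, DevRTT = 10 ms
Timeout = EstRTT + 4 * DevRTT
4 * DevRTT = 4 * 10 = 40
Timeout = 200 + 40 = 240 ms

240


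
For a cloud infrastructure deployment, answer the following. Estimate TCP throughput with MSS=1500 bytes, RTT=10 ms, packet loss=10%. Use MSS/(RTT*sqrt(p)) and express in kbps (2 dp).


Given: MSS = 1500 bytes, RTT = 10 ms, loss = 10%
RTT in seconds = 10 / 1000 = 0.01
Loss rate = 10% = 0.1
sqrt(loss) = sqrt(0.1) = 0.316227766017
Throughput (bytes/s) = 1500 / (0.01 * 0.316227766017) = 474341.6490
Throughput (kbps) = 474341.6490 * 8 / 1000 = 3794.733192 -> 3794.73 kbps (2 dp)

3794.73


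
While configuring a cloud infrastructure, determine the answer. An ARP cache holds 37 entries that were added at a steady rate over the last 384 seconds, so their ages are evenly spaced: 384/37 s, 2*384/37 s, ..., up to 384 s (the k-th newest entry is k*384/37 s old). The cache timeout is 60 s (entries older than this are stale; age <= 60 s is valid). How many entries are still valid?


Ages are k * 384/37 s for k = 1..37 (spacing = 10.3784 s).
Entry k is valid iff k * 384/37 <= 60 iff k <= 37 * 60 / 384 = 5.7812
n_valid = floor(5.7812) = 5
(n_stale = 37 - 5 = 32)

5


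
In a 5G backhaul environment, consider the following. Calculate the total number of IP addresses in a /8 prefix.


Given: CIDR prefix /8
Host bits = 32 - 8 = 24
Total addresses = 2^24 = 16777216

16777216


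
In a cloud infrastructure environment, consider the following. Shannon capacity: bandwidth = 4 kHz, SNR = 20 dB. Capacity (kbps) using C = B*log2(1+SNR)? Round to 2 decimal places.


Given: B = 4 kHz, SNR = 20 dB
SNR linear = 10^(20/10) = 100
1 + SNR = 101
log2(101) = 6.6582114828
C = 4 * 1000 * 6.6582114828 = 26632.8459 bps
C = 26.632846 kbps -> 26.63 kbps (2 dp)

26.63


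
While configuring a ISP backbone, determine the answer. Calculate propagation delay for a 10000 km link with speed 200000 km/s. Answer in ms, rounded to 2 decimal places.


Given: distance = 10000 km, speed = 200000 km/s
Delay = distance / speed = 10000 / 200000 seconds
Delay in ms = 10000 * 1000 / 200000
Delay = 50.0000 ms
Rounded to 2 dp = 50.00 ms

50.00


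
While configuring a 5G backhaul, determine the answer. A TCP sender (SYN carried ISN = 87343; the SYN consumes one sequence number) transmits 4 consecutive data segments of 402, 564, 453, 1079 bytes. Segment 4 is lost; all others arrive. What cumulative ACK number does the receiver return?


SYN uses sequence number 87343; first data byte = ISN + 1 = 87344.
Segment 1: SEQ = 87344, len = 402 B, covers [87344, 87745]
Segment 2: SEQ = 87746, len = 564 B, covers [87746, 88309]
Segment 3: SEQ = 88310, len = 453 B, covers [88310, 88762]
Segment 4: SEQ = 88763, len = 1079 B, covers [88763, 89841] [LOST]
In-order data received: bytes [87344, 88762] (segments 1..3).
Segment 4 missing -> gap begins at byte 88763.
Cumulative ACK = next expected in-order byte = 87344 + 402 + 564 + 453 = 88763

88763


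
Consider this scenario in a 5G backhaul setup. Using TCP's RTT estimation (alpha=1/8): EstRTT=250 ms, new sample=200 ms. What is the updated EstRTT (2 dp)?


Given: EstRTT = 250 ms, SampleRTT = 200 ms, alpha = 1/8
New EstRTT = (1 - alpha) * EstRTT + alpha * SampleRTT
(7/8) * 250 = 218.75
(1/8) * 200 = 25
New EstRTT = 218.75 + 25 = 243.75 ms -> 243.75 ms (2 dp)

243.75


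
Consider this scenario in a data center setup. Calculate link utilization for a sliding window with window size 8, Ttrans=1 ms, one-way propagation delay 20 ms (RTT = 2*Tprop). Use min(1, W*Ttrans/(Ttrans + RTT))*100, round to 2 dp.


Given: W = 8, Ttrans = 1 ms, RTT = 40 ms (= 2 * Tprop, Tprop = 20 ms)
Cycle time = Ttrans + RTT = 1 + 40 = 41 ms (first packet sent until its ACK returns)
W * Ttrans = 8 * 1 = 8 ms of sending per cycle
W * Ttrans / (Ttrans + RTT) = 8 / 41 = 0.195122
U = min(1, 0.195122) = 0.195122
U% = 19.51%

19.51


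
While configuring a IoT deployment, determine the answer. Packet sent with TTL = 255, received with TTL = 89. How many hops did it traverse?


Given: initial TTL = 255, received TTL = 89
Hops = initial TTL - received TTL
Hops = 255 - 89 = 166

166


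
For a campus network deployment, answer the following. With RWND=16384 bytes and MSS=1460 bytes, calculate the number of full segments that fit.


Given: RWND = 16384 bytes, MSS = 1460 bytes
Full segments = floor(RWND / MSS)
Full segments = floor(16384 / 1460)
Full segments = floor(11.2219) = 11

11


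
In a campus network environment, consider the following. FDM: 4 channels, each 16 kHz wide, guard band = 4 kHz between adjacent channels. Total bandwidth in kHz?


Given: 4 channels, 16 kHz each, guard = 4 kHz
Channel bandwidth = 4 * 16 = 64 kHz
Guard bands = 3 gaps * 4 kHz = 12 kHz
Total = 64 + 12 = 76 kHz

76


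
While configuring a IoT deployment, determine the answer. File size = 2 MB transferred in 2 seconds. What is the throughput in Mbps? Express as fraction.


Given: file = 2 MB, time = 2 s
File in Mb = 2 * 8 = 16 Mb
Throughput = 16 / 2 Mbps
Throughput = 8 Mbps

8


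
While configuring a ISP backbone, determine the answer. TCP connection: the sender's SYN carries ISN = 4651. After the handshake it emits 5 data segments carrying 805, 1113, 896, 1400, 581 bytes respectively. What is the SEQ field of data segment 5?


The SYN occupies sequence number ISN = 4651, so the first data byte is ISN + 1 = 4652.
SEQ of data segment i = (ISN + 1) + sum of payload sizes of segments 1..i-1.
Segment 1: SEQ = 4652, payload = 805 bytes
Segment 2: SEQ = 5457, payload = 1113 bytes
Segment 3: SEQ = 6570, payload = 896 bytes
Segment 4: SEQ = 7466, payload = 1400 bytes
Segment 5: SEQ = 8866, payload = 581 bytes
SEQ of segment 5 = 4652 + 805 + 1113 + 896 + 1400 = 8866

8866


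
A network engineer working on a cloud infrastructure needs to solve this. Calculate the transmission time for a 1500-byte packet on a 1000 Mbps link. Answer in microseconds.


Given: packet = 1500 bytes, bandwidth = 1000 Mbps
Packet in bits = 1500 * 8 = 12000 bits
Bandwidth = 1000 * 10^6 = 1000000000 bps
Time = 12000 / 1000000000 seconds
Time in us = 12000 * 10^6 / 1000000000 = 12

12


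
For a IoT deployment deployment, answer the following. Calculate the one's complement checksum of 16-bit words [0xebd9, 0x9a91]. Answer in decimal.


Given words: [0xebd9, 0x9a91]
Step 1: Sum all words
Raw sum = 60377 + 39569 = 99946
Step 2: Fold carry: (34410 + 1) = 34411
One's complement = ~34411 & 0xFFFF = 31124

31124


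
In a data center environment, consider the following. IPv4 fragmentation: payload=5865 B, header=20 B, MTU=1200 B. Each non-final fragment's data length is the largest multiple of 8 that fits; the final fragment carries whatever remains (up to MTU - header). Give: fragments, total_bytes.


Max data per non-final fragment = floor((MTU - header)/8)*8 = floor((1200 - 20)/8)*8 = floor(1180/8)*8 = 1176 B
Final fragment needs no 8-byte alignment: it can carry up to MTU - header = 1180 B
Non-final fragments needed = ceil((payload - 1180) / 1176) = ceil(4685/1176) = ceil(3.9838) = 4
Number of fragments = 4 + 1 = 5
Fragment sizes (data): 4 * 1176 B + 1161 B (last, 1161 <= 1180 OK)
Total bytes sent = payload + n_frags * header = 5865 + 5*20 = 5865 + 100 = 5965 B

5, 5965


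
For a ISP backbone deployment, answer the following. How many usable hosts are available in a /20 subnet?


Given: subnet mask /20
Host bits = 32 - 20 = 12
Total addresses = 2^12 = 4096
Usable hosts = 4096 - 2 (network + broadcast) = 4094

4094


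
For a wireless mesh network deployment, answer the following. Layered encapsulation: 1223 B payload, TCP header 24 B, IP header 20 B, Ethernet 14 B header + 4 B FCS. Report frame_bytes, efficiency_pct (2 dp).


TCP segment = 1223 + 24 = 1247 B
IP packet = 1247 + 20 = 1267 B
Ethernet frame = 1267 + 14 + 4 = 1285 B
Efficiency = app / frame = 1223 / 1285 = 0.951751 = 95.1751% -> 95.18% (2 dp)

1285, 95.18


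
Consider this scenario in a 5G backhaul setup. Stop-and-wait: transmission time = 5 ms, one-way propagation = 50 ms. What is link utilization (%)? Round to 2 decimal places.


Given: Ttrans = 5 ms, Tprop = 50 ms
RTT = 2 * Tprop = 2 * 50 = 100 ms
U = Ttrans / (Ttrans + RTT)
U = 5 / (5 + 100)
U = 5 / 105 = 0.047619
U% = 4.76%

4.76


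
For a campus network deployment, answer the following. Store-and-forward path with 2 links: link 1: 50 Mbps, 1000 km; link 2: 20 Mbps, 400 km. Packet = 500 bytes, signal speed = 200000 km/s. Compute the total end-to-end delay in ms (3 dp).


Packet = 500 bytes = 4000 bits. Store-and-forward: sum (t_trans + t_prop) per link.
Link 1: t_trans = 4000/(50*10^6) s = 0.0800 ms; t_prop = 1000/200000 s = 5.0000 ms; subtotal = 5.0800 ms
Link 2: t_trans = 4000/(20*10^6) s = 0.2000 ms; t_prop = 400/200000 s = 2.0000 ms; subtotal = 2.2000 ms
End-to-end = 5.0800 + 2.2000 = 7.2800 ms -> 7.280 ms (3 dp)

7.280


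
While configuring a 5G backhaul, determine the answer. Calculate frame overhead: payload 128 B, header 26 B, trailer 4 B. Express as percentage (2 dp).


Given: payload = 128 B, header = 26 B, trailer = 4 B
Overhead bytes = header + trailer = 26 + 4 = 30
Total frame = payload + overhead = 128 + 30 = 158
Overhead % = 30 / 158 * 100 = 18.9873% -> 18.99% (2 dp)

18.99


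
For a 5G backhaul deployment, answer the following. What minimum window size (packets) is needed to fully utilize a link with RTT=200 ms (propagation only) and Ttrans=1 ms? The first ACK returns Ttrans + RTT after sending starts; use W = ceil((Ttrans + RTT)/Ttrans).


Given: Ttrans = 1 ms, RTT = 200 ms (= 2 * Tprop, Tprop = 100 ms)
Time until first ACK returns = Ttrans + RTT = 1 + 200 = 201 ms
Need W * Ttrans >= Ttrans + RTT  ->  W >= (Ttrans + RTT) / Ttrans
(Ttrans + RTT) / Ttrans = 201 / 1 = 201
W_min = ceil(201) = 201

201


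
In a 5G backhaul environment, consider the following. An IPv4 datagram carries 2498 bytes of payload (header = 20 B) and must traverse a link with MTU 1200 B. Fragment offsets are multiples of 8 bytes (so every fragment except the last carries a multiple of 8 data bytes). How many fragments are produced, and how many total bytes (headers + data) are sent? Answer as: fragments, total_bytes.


Max data per non-final fragment = floor((MTU - header)/8)*8 = floor((1200 - 20)/8)*8 = floor(1180/8)*8 = 1176 B
Final fragment needs no 8-byte alignment: it can carry up to MTU - header = 1180 B
Non-final fragments needed = ceil((payload - 1180) / 1176) = ceil(1318/1176) = ceil(1.1207) = 2
Number of fragments = 2 + 1 = 3
Fragment sizes (data): 2 * 1176 B + 146 B (last, 146 <= 1180 OK)
Total bytes sent = payload + n_frags * header = 2498 + 3*20 = 2498 + 60 = 2558 B

3, 2558


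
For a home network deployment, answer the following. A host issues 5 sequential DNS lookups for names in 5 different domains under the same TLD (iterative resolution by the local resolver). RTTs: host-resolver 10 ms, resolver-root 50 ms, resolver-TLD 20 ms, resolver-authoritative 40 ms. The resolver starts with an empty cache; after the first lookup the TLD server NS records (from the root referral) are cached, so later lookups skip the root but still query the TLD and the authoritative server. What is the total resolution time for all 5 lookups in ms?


Lookup 1 (cold cache): local + root + TLD + auth = 10 + 50 + 20 + 40 = 120 ms
Lookups 2..5 (TLD NS cached -> skip root; new domain -> still ask TLD and auth): local + TLD + auth = 10 + 20 + 40 = 70 ms each
Remaining 4 lookups: 4 * 70 = 280 ms
Total = 120 + 280 = 400 ms

400


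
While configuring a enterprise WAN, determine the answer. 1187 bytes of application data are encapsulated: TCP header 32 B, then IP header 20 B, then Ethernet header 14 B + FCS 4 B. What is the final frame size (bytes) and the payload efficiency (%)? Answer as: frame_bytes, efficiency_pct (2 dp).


TCP segment = 1187 + 32 = 1219 B
IP packet = 1219 + 20 = 1239 B
Ethernet frame = 1239 + 14 + 4 = 1257 B
Efficiency = app / frame = 1187 / 1257 = 0.944312 = 94.4312% -> 94.43% (2 dp)

1257, 94.43


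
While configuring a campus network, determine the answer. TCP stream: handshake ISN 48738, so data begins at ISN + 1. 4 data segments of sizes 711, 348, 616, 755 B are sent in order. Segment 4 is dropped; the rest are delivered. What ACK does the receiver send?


SYN uses sequence number 48738; first data byte = ISN + 1 = 48739.
Segment 1: SEQ = 48739, len = 711 B, covers [48739, 49449]
Segment 2: SEQ = 49450, len = 348 B, covers [49450, 49797]
Segment 3: SEQ = 49798, len = 616 B, covers [49798, 50413]
Segment 4: SEQ = 50414, len = 755 B, covers [50414, 51168] [LOST]
In-order data received: bytes [48739, 50413] (segments 1..3).
Segment 4 missing -> gap begins at byte 50414.
Cumulative ACK = next expected in-order byte = 48739 + 711 + 348 + 616 = 50414

50414


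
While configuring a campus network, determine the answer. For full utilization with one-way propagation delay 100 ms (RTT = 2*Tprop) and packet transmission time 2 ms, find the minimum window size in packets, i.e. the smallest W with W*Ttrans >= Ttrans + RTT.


Given: Ttrans = 2 ms, RTT = 200 ms (= 2 * Tprop, Tprop = 100 ms)
Time until first ACK returns = Ttrans + RTT = 2 + 200 = 202 ms
Need W * Ttrans >= Ttrans + RTT  ->  W >= (Ttrans + RTT) / Ttrans
(Ttrans + RTT) / Ttrans = 202 / 2 = 101
W_min = ceil(101) = 101

101


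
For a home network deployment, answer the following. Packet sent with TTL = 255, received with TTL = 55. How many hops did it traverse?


Given: initial TTL = 255, received TTL = 55
Hops = initial TTL - received TTL
Hops = 255 - 55 = 200

200


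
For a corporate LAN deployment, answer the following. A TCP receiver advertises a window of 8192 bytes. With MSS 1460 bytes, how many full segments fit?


Given: RWND = 8192 bytes, MSS = 1460 bytes
Full segments = floor(RWND / MSS)
Full segments = floor(8192 / 1460)
Full segments = floor(5.611) = 5

5


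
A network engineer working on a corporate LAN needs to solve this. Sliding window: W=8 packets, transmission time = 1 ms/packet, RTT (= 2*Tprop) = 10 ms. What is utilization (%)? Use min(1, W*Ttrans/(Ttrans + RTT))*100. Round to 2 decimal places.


Given: W = 8, Ttrans = 1 ms, RTT = 10 ms (= 2 * Tprop, Tprop = 5 ms)
Cycle time = Ttrans + RTT = 1 + 10 = 11 ms (first packet sent until its ACK returns)
W * Ttrans = 8 * 1 = 8 ms of sending per cycle
W * Ttrans / (Ttrans + RTT) = 8 / 11 = 0.727273
U = min(1, 0.727273) = 0.727273
U% = 72.73%

72.73


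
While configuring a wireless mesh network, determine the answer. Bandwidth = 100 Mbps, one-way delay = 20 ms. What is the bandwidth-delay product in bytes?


Given: bandwidth = 100 Mbps, delay = 20 ms
BDP in bits = 100 * 10^6 * 20 / 1000
BDP in bits = 2000000
BDP in bytes = 2000000 / 8 = 250000

250000


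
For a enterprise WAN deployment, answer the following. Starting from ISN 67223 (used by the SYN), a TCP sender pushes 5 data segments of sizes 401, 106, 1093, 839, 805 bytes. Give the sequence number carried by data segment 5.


The SYN occupies sequence number ISN = 67223, so the first data byte is ISN + 1 = 67224.
SEQ of data segment i = (ISN + 1) + sum of payload sizes of segments 1..i-1.
Segment 1: SEQ = 67224, payload = 401 bytes
Segment 2: SEQ = 67625, payload = 106 bytes
Segment 3: SEQ = 67731, payload = 1093 bytes
Segment 4: SEQ = 68824, payload = 839 bytes
Segment 5: SEQ = 69663, payload = 805 bytes
SEQ of segment 5 = 67224 + 401 + 106 + 1093 + 839 = 69663

69663


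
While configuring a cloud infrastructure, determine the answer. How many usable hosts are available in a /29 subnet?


Given: subnet mask /29
Host bits = 32 - 29 = 3
Total addresses = 2^3 = 8
Usable hosts = 8 - 2 (network + broadcast) = 6

6


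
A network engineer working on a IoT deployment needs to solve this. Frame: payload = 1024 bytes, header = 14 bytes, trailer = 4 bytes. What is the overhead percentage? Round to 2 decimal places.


Given: payload = 1024 B, header = 14 B, trailer = 4 B
Overhead bytes = header + trailer = 14 + 4 = 18
Total frame = payload + overhead = 1024 + 18 = 1042
Overhead % = 18 / 1042 * 100 = 1.7274% -> 1.73% (2 dp)

1.73


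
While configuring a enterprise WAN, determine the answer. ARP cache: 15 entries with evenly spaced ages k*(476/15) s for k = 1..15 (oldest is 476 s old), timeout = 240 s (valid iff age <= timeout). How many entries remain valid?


Ages are k * 476/15 s for k = 1..15 (spacing = 31.7333 s).
Entry k is valid iff k * 476/15 <= 240 iff k <= 15 * 240 / 476 = 7.5630
n_valid = floor(7.5630) = 7
(n_stale = 15 - 7 = 8)

7


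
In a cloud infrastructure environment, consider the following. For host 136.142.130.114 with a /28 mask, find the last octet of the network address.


Given: IP = 136.142.130.114, prefix = /28
Subnet mask = 255.255.255.240
Last octet of IP: 114
Last octet of mask: 240
Network last octet = 114 AND 240 = 112

112


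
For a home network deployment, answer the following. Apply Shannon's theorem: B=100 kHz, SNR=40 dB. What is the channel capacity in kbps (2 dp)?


Given: B = 100 kHz, SNR = 40 dB
SNR linear = 10^(40/10) = 10000
1 + SNR = 10001
log2(10001) = 13.2878566418
C = 100 * 1000 * 13.2878566418 = 1328785.6642 bps
C = 1328.785664 kbps -> 1328.79 kbps (2 dp)

1328.79


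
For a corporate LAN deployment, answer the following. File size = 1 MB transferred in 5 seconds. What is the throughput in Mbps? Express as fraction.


Given: file = 1 MB, time = 5 s
File in Mb = 1 * 8 = 8 Mb
Throughput = 8 / 5 Mbps
Throughput = 8/5 Mbps

8/5


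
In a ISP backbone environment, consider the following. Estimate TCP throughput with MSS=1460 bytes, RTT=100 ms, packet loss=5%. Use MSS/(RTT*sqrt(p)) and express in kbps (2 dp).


Given: MSS = 1460 bytes, RTT = 100 ms, loss = 5%
RTT in seconds = 100 / 1000 = 0.1
Loss rate = 5% = 0.05
sqrt(loss) = sqrt(0.05) = 0.223606797750
Throughput (bytes/s) = 1460 / (0.1 * 0.223606797750) = 65293.1849
Throughput (kbps) = 65293.1849 * 8 / 1000 = 522.345480 -> 522.35 kbps (2 dp)

522.35


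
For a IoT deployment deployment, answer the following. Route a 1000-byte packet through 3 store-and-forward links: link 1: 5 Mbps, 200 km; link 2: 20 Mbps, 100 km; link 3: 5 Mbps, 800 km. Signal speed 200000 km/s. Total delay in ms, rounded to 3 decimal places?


Packet = 1000 bytes = 8000 bits. Store-and-forward: sum (t_trans + t_prop) per link.
Link 1: t_trans = 8000/(5*10^6) s = 1.6000 ms; t_prop = 200/200000 s = 1.0000 ms; subtotal = 2.6000 ms
Link 2: t_trans = 8000/(20*10^6) s = 0.4000 ms; t_prop = 100/200000 s = 0.5000 ms; subtotal = 0.9000 ms
Link 3: t_trans = 8000/(5*10^6) s = 1.6000 ms; t_prop = 800/200000 s = 4.0000 ms; subtotal = 5.6000 ms
End-to-end = 2.6000 + 0.9000 + 5.6000 = 9.1000 ms -> 9.100 ms (3 dp)

9.100


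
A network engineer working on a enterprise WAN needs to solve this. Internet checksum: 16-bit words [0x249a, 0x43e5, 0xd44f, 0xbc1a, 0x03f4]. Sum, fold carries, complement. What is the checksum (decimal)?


Given words: [0x249a, 0x43e5, 0xd44f, 0xbc1a, 0x03f4]
Step 1: Sum all words
Raw sum = 9370 + 17381 + 54351 + 48154 + 1012 = 130268
Step 2: Fold carry: (64732 + 1) = 64733
One's complement = ~64733 & 0xFFFF = 802

802


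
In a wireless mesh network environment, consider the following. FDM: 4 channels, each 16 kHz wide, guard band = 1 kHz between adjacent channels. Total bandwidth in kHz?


Given: 4 channels, 16 kHz each, guard = 1 kHz
Channel bandwidth = 4 * 16 = 64 kHz
Guard bands = 3 gaps * 1 kHz = 3 kHz
Total = 64 + 3 = 67 kHz

67


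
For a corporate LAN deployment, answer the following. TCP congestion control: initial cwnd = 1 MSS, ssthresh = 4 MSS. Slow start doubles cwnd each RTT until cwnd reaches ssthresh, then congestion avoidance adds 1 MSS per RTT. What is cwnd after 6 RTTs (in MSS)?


RTT 0: cwnd = 1 MSS (initial)
RTT 1: cwnd = 2 MSS (slow start, doubled)
RTT 2: cwnd = 4 MSS (slow start, doubled)
RTT 3: cwnd = 5 MSS (congestion avoidance, +1)
RTT 4: cwnd = 6 MSS (congestion avoidance, +1)
RTT 5: cwnd = 7 MSS (congestion avoidance, +1)
RTT 6: cwnd = 8 MSS (congestion avoidance, +1)

8


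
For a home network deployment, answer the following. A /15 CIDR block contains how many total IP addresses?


Given: CIDR prefix /15
Host bits = 32 - 15 = 17
Total addresses = 2^17 = 131072

131072


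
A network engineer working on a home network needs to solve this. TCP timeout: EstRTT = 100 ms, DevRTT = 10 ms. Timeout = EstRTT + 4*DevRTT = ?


Given: EstRTT = 100 ms, DevRTT = 10 ms
Timeout = EstRTT + 4 * DevRTT
4 * DevRTT = 4 * 10 = 40
Timeout = 100 + 40 = 140 ms

140


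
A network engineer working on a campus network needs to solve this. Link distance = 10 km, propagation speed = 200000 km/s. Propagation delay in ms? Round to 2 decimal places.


Given: distance = 10 km, speed = 200000 km/s
Delay = distance / speed = 10 / 200000 seconds
Delay in ms = 10 * 1000 / 200000
Delay = 0.0500 ms
Rounded to 2 dp = 0.05 ms

0.05
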